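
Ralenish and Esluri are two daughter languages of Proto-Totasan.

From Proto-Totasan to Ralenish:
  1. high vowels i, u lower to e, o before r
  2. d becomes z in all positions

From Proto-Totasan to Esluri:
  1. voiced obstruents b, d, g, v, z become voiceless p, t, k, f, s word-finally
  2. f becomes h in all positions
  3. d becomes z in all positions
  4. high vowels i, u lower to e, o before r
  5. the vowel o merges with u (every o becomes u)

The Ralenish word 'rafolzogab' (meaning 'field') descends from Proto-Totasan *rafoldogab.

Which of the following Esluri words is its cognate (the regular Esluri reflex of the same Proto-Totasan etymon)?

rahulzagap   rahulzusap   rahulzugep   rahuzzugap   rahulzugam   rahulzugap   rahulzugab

rahulzugap

Esluri: *rafoldogab
  rafoldogab → rafoldogap   [final devoicing]
  rafoldogap → raholdogap   [unconditioned shift]
  raholdogap → raholzogap   [unconditioned shift]
  raholzogap (rule 4 does not apply)
  raholzogap → rahulzugap   [vowel merger]
  giving Esluri rahulzugap.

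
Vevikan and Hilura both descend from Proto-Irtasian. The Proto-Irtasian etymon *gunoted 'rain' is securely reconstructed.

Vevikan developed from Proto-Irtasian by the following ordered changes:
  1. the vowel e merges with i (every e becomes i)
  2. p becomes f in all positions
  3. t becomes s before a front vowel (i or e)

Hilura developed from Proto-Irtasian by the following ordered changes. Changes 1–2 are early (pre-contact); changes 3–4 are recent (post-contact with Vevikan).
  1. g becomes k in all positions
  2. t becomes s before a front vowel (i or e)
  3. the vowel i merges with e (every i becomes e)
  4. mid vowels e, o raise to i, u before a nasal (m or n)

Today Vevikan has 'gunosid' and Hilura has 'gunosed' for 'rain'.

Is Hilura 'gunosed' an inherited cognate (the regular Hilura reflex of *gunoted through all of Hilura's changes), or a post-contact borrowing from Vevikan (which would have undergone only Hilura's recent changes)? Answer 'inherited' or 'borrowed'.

borrowed

If inherited, *gunoted would pass through all of Hilura's changes:
Hilura: *gunoted
  gunoted → kunoted   [unconditioned shift]
  kunoted → kunosed   [palatalisation]
  kunosed (rule 3 does not apply)
  kunosed (rule 4 does not apply)
  giving Hilura kunosed.
If borrowed from Vevikan 'gunosid' after the early changes, it would undergo only the recent ones:
  rule 3 (vowel merger): gunosid → gunosed
  rule 4 (pre-nasal raising): no change (gunosed)
  ⇒ as a loan: gunosed
Hilura 'gunosed' matches the loan outcome 'gunosed', not the inherited 'kunosed' — it skipped the early Hilura changes, so it was borrowed from Vevikan.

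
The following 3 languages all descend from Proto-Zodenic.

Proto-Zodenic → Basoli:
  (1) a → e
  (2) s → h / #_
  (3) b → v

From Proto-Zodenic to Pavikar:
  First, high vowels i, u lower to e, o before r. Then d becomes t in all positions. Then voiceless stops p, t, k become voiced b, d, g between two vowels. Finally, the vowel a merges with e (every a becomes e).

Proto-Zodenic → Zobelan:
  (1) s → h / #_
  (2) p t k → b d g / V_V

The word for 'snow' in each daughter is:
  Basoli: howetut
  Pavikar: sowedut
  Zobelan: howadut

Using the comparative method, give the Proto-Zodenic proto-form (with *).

Position 5: Basoli has t, Pavikar has d, Zobelan has d. Basoli preserves t here (none of its changes turn any other segment into t), so the proto-segment is *t.
Position 4: Basoli has e, Pavikar has e, Zobelan has a. Zobelan preserves a here (none of its changes turn any other segment into a), so the proto-segment is *a.
Continuing position by position gives *sowatut; check it forward:
Basoli: start from *sowatut.
  rule 1 (vowel merger): sowatut → sowetut
  rule 2 (debuccalisation): sowetut → howetut
  rule 3: no change — howetut
  ⇒ Basoli howetut
Pavikar: start from *sowatut.
  rule 1: no change — sowatut
  rule 2: no change — sowatut
  rule 3 (intervocalic voicing): sowatut → sowadut
  rule 4 (vowel merger): sowadut → sowedut
  ⇒ Pavikar sowedut
Zobelan: *sowatut
  sowatut → howatut   [debuccalisation]
  howatut → howadut   [intervocalic voicing]
  giving Zobelan howadut.
*sowatut is the unique common source.

*sowatut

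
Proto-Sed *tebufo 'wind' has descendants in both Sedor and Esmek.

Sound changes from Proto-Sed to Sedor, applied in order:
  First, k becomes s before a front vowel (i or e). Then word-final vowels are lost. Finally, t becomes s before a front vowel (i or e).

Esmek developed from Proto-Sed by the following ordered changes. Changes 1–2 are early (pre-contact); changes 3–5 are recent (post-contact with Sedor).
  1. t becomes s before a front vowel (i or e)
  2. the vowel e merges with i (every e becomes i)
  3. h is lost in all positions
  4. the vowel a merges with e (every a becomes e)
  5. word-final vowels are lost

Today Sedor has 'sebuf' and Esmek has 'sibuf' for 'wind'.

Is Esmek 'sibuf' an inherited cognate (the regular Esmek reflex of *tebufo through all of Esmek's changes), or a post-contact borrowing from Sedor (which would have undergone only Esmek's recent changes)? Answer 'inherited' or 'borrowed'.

If inherited, *tebufo would pass through all of Esmek's changes:
Esmek: *tebufo
  tebufo → sebufo   [palatalisation]
  sebufo → sibufo   [vowel merger]
  sibufo (rule 3 does not apply)
  sibufo (rule 4 does not apply)
  sibufo → sibuf   [apocope]
  giving Esmek sibuf.
If borrowed from Sedor 'sebuf' after the early changes, it would undergo only the recent ones:
  rule 3 (h-loss): no change (sebuf)
  rule 4 (vowel merger): no change (sebuf)
  rule 5 (apocope): no change (sebuf)
  ⇒ as a loan: sebuf
Esmek 'sibuf' matches the inherited outcome exactly, so it is an inherited cognate, not a loan.

inherited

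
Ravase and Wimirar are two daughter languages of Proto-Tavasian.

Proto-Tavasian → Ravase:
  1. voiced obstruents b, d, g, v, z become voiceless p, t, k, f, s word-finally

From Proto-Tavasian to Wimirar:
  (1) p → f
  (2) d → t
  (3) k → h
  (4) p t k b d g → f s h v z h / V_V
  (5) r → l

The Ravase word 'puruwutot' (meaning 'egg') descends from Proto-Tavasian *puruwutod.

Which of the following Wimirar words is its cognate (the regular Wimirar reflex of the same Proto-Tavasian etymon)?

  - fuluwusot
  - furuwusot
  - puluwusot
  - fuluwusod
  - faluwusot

Wimirar: *puruwutod
  puruwutod → furuwutod   [unconditioned shift]
  furuwutod → furuwutot   [unconditioned shift]
  furuwutot (rule 3 does not apply)
  furuwutot → furuwusot   [intervocalic lenition]
  furuwusot → fuluwusot   [unconditioned shift]
  giving Wimirar fuluwusot.
Only 'fuluwusot' matches the regular Wimirar development of *puruwutod.

fuluwusot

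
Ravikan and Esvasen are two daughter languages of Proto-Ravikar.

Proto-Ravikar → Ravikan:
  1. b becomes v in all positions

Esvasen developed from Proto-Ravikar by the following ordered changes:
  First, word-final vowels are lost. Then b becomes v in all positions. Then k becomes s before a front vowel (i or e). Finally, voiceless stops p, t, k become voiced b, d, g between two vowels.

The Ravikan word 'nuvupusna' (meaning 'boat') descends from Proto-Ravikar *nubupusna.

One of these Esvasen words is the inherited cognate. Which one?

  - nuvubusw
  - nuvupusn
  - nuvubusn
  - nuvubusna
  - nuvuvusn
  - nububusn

Esvasen: start from *nubupusna.
  rule 1 (apocope): nubupusna → nubupusn
  rule 2 (unconditioned shift): nubupusn → nuvupusn
  rule 3: no change — nuvupusn
  rule 4 (intervocalic voicing): nuvupusn → nuvubusn
  ⇒ Esvasen nuvubusn

nuvubusn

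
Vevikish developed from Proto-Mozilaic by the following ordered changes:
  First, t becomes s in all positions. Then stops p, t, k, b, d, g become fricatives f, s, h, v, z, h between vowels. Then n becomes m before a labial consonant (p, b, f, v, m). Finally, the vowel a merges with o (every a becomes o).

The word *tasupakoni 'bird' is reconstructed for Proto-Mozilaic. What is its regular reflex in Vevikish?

sosufohoni

Vevikish: *tasupakoni
  tasupakoni → sasupakoni   [unconditioned shift]
  sasupakoni → sasufahoni   [intervocalic lenition]
  sasufahoni (rule 3 does not apply)
  sasufahoni → sosufohoni   [vowel merger]
  giving Vevikish sosufohoni.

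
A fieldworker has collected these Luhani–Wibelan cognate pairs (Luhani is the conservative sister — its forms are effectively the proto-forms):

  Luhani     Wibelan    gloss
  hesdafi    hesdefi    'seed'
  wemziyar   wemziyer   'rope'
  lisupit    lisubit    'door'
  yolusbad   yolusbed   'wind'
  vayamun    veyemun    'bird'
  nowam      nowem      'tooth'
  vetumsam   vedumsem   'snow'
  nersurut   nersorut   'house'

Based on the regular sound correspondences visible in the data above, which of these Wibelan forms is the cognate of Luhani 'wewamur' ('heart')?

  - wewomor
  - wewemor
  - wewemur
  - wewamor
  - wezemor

wewemor

vayamun ~ veyemun, nowam ~ nowem — Luhani a corresponds to Wibelan e after a consonant, before a nasal.
nersurut ~ nersorut — Luhani u corresponds to Wibelan o after a consonant, before r.
Applying these to Luhani 'wewamur':
  wewamur → wewemur   (a→e after a consonant, before a nasal)
  wewemur → wewemor   (u→o after a consonant, before r)
So the Wibelan cognate is 'wewemor'.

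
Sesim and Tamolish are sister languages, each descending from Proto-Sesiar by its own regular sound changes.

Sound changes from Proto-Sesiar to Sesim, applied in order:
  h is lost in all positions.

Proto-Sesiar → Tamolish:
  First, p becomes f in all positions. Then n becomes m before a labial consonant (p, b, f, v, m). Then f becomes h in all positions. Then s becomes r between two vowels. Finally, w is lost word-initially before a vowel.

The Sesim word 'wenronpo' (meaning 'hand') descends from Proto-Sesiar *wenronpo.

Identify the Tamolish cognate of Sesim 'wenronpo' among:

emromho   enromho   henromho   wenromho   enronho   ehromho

enromho

Tamolish: *wenronpo > wenronfo > wenromfo > wenromho > enromho  (by unconditioned shift, nasal place assimilation, unconditioned shift, glide loss)
Among the options, 'enromho' alone shows every Tamolish change applied in order.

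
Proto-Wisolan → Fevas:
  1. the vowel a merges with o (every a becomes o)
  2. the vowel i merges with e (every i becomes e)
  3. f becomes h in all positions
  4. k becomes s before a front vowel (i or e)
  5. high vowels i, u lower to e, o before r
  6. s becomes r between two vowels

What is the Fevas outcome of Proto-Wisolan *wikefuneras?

werehuneros

Fevas: *wikefuneras > wikefuneros > wekefuneros > wekehuneros > wesehuneros > werehuneros  (by vowel merger, vowel merger, unconditioned shift, palatalisation, rhotacism)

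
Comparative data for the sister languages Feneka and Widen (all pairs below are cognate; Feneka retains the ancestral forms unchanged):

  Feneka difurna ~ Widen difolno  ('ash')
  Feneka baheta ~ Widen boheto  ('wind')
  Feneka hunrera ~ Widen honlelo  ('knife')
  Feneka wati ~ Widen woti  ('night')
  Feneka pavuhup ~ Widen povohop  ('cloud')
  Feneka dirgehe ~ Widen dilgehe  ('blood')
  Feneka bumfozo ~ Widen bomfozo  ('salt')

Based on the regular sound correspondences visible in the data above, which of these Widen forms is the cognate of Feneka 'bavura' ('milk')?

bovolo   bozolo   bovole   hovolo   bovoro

pavuhup ~ povohop — Feneka a corresponds to Widen o after a consonant, before a labial obstruent.
difurna ~ difolno — Feneka u corresponds to Widen o after a consonant, before r.
hunrera ~ honlelo — Feneka r corresponds to Widen l between vowels (before a back vowel).
difurna ~ difolno, baheta ~ boheto — Feneka a corresponds to Widen o word-finally.
Applying these to Feneka 'bavura':
  bavura → bovura   (a→o after a consonant, before a labial obstruent)
  bovura → bovora   (u→o after a consonant, before r)
  bovora → bovola   (r→l between vowels (before a back vowel))
  bovola → bovolo   (a→o word-finally)
So the Widen cognate is 'bovolo'.

bovolo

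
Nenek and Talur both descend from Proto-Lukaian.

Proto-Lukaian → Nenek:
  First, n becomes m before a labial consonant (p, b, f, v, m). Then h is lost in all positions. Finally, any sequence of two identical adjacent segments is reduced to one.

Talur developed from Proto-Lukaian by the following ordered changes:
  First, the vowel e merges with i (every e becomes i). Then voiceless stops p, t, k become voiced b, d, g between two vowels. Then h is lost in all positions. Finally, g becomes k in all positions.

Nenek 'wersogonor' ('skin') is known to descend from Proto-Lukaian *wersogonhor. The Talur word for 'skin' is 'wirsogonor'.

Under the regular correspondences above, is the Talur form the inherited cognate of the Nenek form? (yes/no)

Derive the expected Talur reflex of *wersogonhor:
Talur: start from *wersogonhor.
  rule 1 (vowel merger): wersogonhor → wirsogonhor
  rule 2: no change — wirsogonhor
  rule 3 (h-loss): wirsogonhor → wirsogonor
  rule 4 (unconditioned shift): wirsogonor → wirsokonor
  ⇒ Talur wirsokonor
The regular Talur reflex would be 'wirsokonor', but the attested form is 'wirsogonor'. The correspondence is irregular, so they are not cognates (the Talur form has a different source).

no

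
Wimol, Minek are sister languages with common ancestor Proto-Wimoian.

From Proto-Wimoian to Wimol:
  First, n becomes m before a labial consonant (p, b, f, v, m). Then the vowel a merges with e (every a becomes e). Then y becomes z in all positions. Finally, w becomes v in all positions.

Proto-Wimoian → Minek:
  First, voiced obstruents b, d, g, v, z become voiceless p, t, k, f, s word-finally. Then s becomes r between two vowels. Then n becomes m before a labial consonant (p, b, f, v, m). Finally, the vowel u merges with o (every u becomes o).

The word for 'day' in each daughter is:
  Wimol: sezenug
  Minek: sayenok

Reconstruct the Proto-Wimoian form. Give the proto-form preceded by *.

Position 3: Wimol has z, Minek has y. Minek preserves y here (none of its changes turn any other segment into y), so the proto-segment is *y.
Position 7: Wimol has g, Minek has k. Wimol preserves g here (none of its changes turn any other segment into g), so the proto-segment is *g.
Position 6: Wimol has u, Minek has o. Wimol preserves u here (none of its changes turn any other segment into u), so the proto-segment is *u.
Continuing position by position gives *sayenug; check it forward:
Wimol: *sayenug > seyenug > sezenug  (by vowel merger, unconditioned shift)
Minek: start from *sayenug.
  rule 1 (final devoicing): sayenug → sayenuk
  rule 2: no change — sayenuk
  rule 3: no change — sayenuk
  rule 4 (vowel merger): sayenuk → sayenok
  ⇒ Minek sayenok
*sayenug is the unique common source.

*sayenug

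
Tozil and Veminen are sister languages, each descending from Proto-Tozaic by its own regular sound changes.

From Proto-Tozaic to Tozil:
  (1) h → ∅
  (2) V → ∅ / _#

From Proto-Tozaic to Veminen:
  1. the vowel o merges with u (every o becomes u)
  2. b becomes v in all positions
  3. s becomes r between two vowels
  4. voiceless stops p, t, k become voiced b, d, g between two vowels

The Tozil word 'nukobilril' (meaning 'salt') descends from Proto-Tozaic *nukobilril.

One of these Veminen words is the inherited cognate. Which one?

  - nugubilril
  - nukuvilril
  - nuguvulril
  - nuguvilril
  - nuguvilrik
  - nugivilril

Veminen: *nukobilril
  nukobilril → nukubilril   [vowel merger]
  nukubilril → nukuvilril   [unconditioned shift]
  nukuvilril (rule 3 does not apply)
  nukuvilril → nuguvilril   [intervocalic voicing]
  giving Veminen nuguvilril.
Among the options, 'nuguvilril' alone shows every Veminen change applied in order.

nuguvilril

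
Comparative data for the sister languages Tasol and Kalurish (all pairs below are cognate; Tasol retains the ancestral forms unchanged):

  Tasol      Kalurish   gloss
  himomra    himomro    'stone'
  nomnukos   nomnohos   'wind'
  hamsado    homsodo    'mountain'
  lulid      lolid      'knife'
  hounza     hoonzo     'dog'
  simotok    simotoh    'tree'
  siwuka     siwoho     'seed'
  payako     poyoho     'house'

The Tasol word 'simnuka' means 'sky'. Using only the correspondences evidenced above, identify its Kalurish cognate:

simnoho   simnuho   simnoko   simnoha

simnoho

nomnukos ~ nomnohos, lulid ~ lolid — Tasol u corresponds to Kalurish o after a consonant, before a consonant other than r, m, n, p, b, f, v.
siwuka ~ siwoho — Tasol k corresponds to Kalurish h between vowels (before a back vowel).
himomra ~ himomro, hounza ~ hoonzo — Tasol a corresponds to Kalurish o word-finally.
Applying these to Tasol 'simnuka':
  simnuka → simnoka   (u→o after a consonant, before a consonant other than r, m, n, p, b, f, v)
  simnoka → simnoha   (k→h between vowels (before a back vowel))
  simnoha → simnoho   (a→o word-finally)
So the Kalurish cognate is 'simnoho'.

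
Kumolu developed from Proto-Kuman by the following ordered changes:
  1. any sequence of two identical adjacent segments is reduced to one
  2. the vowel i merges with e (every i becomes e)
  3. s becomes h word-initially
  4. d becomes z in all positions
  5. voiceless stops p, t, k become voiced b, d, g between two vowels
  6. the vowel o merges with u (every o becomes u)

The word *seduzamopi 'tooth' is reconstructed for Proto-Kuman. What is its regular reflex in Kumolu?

hezuzamube

Kumolu: start from *seduzamopi.
  rule 1: no change — seduzamopi
  rule 2 (vowel merger): seduzamopi → seduzamope
  rule 3 (debuccalisation): seduzamope → heduzamope
  rule 4 (unconditioned shift): heduzamope → hezuzamope
  rule 5 (intervocalic voicing): hezuzamope → hezuzamobe
  rule 6 (vowel merger): hezuzamobe → hezuzamube
  ⇒ Kumolu hezuzamube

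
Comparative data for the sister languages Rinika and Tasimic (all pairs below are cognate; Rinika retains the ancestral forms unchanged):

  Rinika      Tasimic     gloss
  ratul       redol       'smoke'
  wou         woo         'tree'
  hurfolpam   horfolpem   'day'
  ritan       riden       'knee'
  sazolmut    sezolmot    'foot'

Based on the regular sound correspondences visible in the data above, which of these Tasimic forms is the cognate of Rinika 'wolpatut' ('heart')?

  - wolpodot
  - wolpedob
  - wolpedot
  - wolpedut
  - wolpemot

ratul ~ redol, sazolmut ~ sezolmot — Rinika a corresponds to Tasimic e after a consonant, before a consonant other than r, m, n, p, b, f, v.
ratul ~ redol — Rinika t corresponds to Tasimic d between vowels (before a back vowel).
ratul ~ redol, sazolmut ~ sezolmot — Rinika u corresponds to Tasimic o after a consonant, before a consonant other than r, m, n, p, b, f, v.
Applying these to Rinika 'wolpatut':
  wolpatut → wolpetut   (a→e after a consonant, before a consonant other than r, m, n, p, b, f, v)
  wolpetut → wolpedut   (t→d between vowels (before a back vowel))
  wolpedut → wolpedot   (u→o after a consonant, before a consonant other than r, m, n, p, b, f, v)
So the Tasimic cognate is 'wolpedot'.

wolpedot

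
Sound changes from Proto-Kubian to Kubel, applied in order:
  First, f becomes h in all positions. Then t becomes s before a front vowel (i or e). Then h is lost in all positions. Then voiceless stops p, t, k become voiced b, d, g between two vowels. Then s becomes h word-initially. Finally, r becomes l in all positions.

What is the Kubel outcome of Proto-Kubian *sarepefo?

Kubel: *sarepefo
  sarepefo → sarepeho   [unconditioned shift]
  sarepeho (rule 2 does not apply)
  sarepeho → sarepeo   [h-loss]
  sarepeo → sarebeo   [intervocalic voicing]
  sarebeo → harebeo   [debuccalisation]
  harebeo → halebeo   [unconditioned shift]
  giving Kubel halebeo.

halebeo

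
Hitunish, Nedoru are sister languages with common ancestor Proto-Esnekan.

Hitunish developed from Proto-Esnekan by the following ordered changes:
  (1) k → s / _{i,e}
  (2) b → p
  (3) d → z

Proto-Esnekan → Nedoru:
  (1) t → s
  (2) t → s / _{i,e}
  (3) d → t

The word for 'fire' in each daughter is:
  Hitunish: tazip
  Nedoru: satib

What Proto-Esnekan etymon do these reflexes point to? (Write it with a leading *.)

*tadib

Position 5: Hitunish has p, Nedoru has b. Nedoru preserves b here (none of its changes turn any other segment into b), so the proto-segment is *b.
Position 3: Hitunish has z, Nedoru has t. In Nedoru, t can only continue *d, so the proto-segment is *d.
Position 1: Hitunish has t, Nedoru has s. Hitunish preserves t here (none of its changes turn any other segment into t), so the proto-segment is *t.
Verify the candidate proto-form against each daughter:
Hitunish: *tadib > tadip > tazip  (by unconditioned shift, unconditioned shift)
Nedoru: *tadib > sadib > satib  (by unconditioned shift, unconditioned shift)
No other proto-form is consistent with every reflex, so the reconstruction is *tadib.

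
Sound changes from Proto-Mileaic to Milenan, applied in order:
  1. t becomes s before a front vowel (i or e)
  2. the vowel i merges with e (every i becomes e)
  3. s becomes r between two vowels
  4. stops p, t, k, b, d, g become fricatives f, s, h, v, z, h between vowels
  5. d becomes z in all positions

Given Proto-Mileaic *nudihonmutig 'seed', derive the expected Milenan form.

Milenan: *nudihonmutig > nudihonmusig > nudehonmuseg > nudehonmureg > nuzehonmureg  (by palatalisation, vowel merger, rhotacism, intervocalic lenition)

nuzehonmureg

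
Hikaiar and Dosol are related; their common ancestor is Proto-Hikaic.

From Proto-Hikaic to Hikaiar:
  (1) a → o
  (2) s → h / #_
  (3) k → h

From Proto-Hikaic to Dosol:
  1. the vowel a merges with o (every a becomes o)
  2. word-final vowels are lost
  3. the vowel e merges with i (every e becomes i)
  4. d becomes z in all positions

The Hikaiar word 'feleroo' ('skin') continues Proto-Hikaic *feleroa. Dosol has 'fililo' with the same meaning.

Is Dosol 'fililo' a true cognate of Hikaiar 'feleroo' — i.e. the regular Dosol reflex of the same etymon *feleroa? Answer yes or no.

no

Derive the expected Dosol reflex of *feleroa:
Dosol: *feleroa
  feleroa → feleroo   [vowel merger]
  feleroo → felero   [apocope]
  felero → filiro   [vowel merger]
  filiro (rule 4 does not apply)
  giving Dosol filiro.
The regular Dosol reflex would be 'filiro', but the attested form is 'fililo'. The correspondence is irregular, so they are not cognates (the Dosol form has a different source).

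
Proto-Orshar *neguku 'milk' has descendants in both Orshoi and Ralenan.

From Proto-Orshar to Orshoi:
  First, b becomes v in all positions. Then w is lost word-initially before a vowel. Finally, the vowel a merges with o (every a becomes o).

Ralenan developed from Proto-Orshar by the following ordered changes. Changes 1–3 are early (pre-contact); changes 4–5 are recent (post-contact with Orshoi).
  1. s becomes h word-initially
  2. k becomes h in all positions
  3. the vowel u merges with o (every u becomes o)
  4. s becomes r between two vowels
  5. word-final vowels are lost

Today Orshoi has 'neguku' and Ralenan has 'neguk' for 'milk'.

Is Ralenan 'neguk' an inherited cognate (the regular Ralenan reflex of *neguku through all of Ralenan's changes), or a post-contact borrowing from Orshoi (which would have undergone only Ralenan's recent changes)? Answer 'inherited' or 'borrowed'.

If inherited, *neguku would pass through all of Ralenan's changes:
Ralenan: *neguku > neguhu > negoho > negoh  (by unconditioned shift, vowel merger, apocope)
If borrowed from Orshoi 'neguku' after the early changes, it would undergo only the recent ones:
  rule 4 (rhotacism): no change (neguku)
  rule 5 (apocope): neguku → neguk
  ⇒ as a loan: neguk
Ralenan 'neguk' matches the loan outcome 'neguk', not the inherited 'negoh' — it skipped the early Ralenan changes, so it was borrowed from Orshoi.

borrowed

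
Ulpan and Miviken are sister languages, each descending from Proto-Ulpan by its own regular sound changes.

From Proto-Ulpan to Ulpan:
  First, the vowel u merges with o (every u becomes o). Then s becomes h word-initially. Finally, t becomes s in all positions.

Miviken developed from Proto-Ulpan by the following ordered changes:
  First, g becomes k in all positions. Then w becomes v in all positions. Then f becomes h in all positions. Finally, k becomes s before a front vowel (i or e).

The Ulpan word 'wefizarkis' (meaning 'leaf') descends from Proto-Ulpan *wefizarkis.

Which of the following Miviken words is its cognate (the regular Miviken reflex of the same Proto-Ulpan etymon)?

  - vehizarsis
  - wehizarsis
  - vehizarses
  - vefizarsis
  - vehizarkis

vehizarsis

Miviken: *wefizarkis
  wefizarkis (rule 1 does not apply)
  wefizarkis → vefizarkis   [unconditioned shift]
  vefizarkis → vehizarkis   [unconditioned shift]
  vehizarkis → vehizarsis   [palatalisation]
  giving Miviken vehizarsis.
Among the options, 'vehizarsis' alone shows every Miviken change applied in order.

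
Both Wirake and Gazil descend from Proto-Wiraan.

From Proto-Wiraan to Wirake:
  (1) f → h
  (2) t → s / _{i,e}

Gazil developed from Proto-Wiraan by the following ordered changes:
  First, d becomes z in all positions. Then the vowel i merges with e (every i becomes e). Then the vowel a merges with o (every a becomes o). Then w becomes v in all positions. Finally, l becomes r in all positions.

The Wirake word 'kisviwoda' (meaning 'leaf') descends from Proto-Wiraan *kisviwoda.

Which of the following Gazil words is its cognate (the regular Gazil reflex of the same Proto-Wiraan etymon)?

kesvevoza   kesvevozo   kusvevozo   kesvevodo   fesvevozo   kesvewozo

Gazil: start from *kisviwoda.
  rule 1 (unconditioned shift): kisviwoda → kisviwoza
  rule 2 (vowel merger): kisviwoza → kesvewoza
  rule 3 (vowel merger): kesvewoza → kesvewozo
  rule 4 (unconditioned shift): kesvewozo → kesvevozo
  rule 5: no change — kesvevozo
  ⇒ Gazil kesvevozo

kesvevozo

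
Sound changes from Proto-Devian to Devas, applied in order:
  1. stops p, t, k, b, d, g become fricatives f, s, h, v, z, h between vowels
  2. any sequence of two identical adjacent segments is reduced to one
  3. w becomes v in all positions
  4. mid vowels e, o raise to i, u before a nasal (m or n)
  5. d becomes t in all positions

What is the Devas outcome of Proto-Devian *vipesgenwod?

Devas: *vipesgenwod
  vipesgenwod → vifesgenwod   [intervocalic lenition]
  vifesgenwod (rule 2 does not apply)
  vifesgenwod → vifesgenvod   [unconditioned shift]
  vifesgenvod → vifesginvod   [pre-nasal raising]
  vifesginvod → vifesginvot   [unconditioned shift]
  giving Devas vifesginvot.

vifesginvot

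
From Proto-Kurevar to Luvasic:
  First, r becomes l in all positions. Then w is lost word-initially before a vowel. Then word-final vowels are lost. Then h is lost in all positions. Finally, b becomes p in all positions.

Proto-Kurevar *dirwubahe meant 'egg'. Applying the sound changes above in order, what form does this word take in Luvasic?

Luvasic: *dirwubahe
  dirwubahe → dilwubahe   [unconditioned shift]
  dilwubahe (rule 2 does not apply)
  dilwubahe → dilwubah   [apocope]
  dilwubah → dilwuba   [h-loss]
  dilwuba → dilwupa   [unconditioned shift]
  giving Luvasic dilwupa.

dilwupa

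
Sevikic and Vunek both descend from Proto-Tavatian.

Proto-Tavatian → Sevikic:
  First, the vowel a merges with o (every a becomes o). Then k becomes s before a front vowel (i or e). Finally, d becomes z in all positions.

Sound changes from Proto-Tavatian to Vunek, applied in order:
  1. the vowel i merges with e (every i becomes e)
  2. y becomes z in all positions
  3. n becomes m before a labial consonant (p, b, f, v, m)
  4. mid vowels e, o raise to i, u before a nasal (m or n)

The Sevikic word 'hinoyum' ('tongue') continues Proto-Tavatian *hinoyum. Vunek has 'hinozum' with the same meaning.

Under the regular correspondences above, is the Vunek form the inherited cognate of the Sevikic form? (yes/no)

Derive the expected Vunek reflex of *hinoyum:
Vunek: start from *hinoyum.
  rule 1 (vowel merger): hinoyum → henoyum
  rule 2 (unconditioned shift): henoyum → henozum
  rule 3: no change — henozum
  rule 4 (pre-nasal raising): henozum → hinozum
  ⇒ Vunek hinozum
Vunek 'hinozum' matches the regular reflex exactly, so the pair is cognate.

yes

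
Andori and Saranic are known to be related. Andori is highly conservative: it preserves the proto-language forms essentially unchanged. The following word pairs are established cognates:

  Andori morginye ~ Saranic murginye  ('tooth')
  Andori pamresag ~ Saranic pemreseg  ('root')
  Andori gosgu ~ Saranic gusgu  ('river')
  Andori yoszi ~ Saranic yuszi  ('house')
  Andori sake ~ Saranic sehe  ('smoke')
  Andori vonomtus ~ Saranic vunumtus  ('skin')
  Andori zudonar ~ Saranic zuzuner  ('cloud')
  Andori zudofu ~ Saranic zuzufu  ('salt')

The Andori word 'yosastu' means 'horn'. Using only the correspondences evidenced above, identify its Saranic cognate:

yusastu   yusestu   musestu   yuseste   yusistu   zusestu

gosgu ~ gusgu, yoszi ~ yuszi — Andori o corresponds to Saranic u after a consonant, before a consonant other than r, m, n, p, b, f, v.
pamresag ~ pemreseg, sake ~ sehe — Andori a corresponds to Saranic e after a consonant, before a consonant other than r, m, n, p, b, f, v.
Applying these to Andori 'yosastu':
  yosastu → yusastu   (o→u after a consonant, before a consonant other than r, m, n, p, b, f, v)
  yusastu → yusestu   (a→e after a consonant, before a consonant other than r, m, n, p, b, f, v)
So the Saranic cognate is 'yusestu'.

yusestu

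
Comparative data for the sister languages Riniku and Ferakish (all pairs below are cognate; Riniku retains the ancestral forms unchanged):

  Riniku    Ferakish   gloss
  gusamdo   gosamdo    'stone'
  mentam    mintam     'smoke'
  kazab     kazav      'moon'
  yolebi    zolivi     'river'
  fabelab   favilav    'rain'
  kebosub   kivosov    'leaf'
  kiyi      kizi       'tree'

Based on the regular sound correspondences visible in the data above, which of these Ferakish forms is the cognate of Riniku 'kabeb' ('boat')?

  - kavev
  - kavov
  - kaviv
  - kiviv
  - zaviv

fabelab ~ favilav — Riniku b corresponds to Ferakish v between vowels (before a front vowel).
yolebi ~ zolivi, kebosub ~ kivosov — Riniku e corresponds to Ferakish i after a consonant, before a labial obstruent.
kazab ~ kazav, fabelab ~ favilav — Riniku b corresponds to Ferakish v word-finally.
Applying these to Riniku 'kabeb':
  kabeb → kaveb   (b→v between vowels (before a front vowel))
  kaveb → kavib   (e→i after a consonant, before a labial obstruent)
  kavib → kaviv   (b→v word-finally)
So the Ferakish cognate is 'kaviv'.

kaviv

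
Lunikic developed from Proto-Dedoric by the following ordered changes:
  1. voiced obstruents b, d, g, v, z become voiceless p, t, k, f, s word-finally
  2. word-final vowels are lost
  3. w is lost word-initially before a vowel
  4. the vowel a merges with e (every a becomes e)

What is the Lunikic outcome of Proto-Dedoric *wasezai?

Lunikic: *wasezai > waseza > aseza > eseze  (by apocope, glide loss, vowel merger)

eseze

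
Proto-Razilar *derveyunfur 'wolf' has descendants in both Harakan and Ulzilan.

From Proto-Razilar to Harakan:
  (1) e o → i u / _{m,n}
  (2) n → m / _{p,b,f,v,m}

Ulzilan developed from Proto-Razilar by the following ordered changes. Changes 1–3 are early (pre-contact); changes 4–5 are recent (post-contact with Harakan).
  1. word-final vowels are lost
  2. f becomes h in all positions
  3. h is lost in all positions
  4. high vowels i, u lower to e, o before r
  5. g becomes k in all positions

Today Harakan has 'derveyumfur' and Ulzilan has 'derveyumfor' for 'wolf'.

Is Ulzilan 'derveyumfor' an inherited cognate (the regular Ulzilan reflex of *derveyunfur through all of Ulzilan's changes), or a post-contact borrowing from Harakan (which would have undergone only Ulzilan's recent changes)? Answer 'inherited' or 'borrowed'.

borrowed

If inherited, *derveyunfur would pass through all of Ulzilan's changes:
Ulzilan: *derveyunfur
  derveyunfur (rule 1 does not apply)
  derveyunfur → derveyunhur   [unconditioned shift]
  derveyunhur → derveyunur   [h-loss]
  derveyunur → derveyunor   [pre-rhotic lowering]
  derveyunor (rule 5 does not apply)
  giving Ulzilan derveyunor.
If borrowed from Harakan 'derveyumfur' after the early changes, it would undergo only the recent ones:
  rule 4 (pre-rhotic lowering): derveyumfur → derveyumfor
  rule 5 (unconditioned shift): no change (derveyumfor)
  ⇒ as a loan: derveyumfor
Ulzilan 'derveyumfor' matches the loan outcome 'derveyumfor', not the inherited 'derveyunor' — it skipped the early Ulzilan changes, so it was borrowed from Harakan.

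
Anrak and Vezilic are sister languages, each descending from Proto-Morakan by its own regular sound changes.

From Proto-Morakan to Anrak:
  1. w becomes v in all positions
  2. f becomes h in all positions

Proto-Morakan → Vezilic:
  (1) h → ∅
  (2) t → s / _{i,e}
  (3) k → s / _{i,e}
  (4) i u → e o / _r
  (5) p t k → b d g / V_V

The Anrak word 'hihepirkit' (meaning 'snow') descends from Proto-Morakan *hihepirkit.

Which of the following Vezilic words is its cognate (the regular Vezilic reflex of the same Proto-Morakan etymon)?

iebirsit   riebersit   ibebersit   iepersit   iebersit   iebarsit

Vezilic: start from *hihepirkit.
  rule 1 (h-loss): hihepirkit → iepirkit
  rule 2: no change — iepirkit
  rule 3 (palatalisation): iepirkit → iepirsit
  rule 4 (pre-rhotic lowering): iepirsit → iepersit
  rule 5 (intervocalic voicing): iepersit → iebersit
  ⇒ Vezilic iebersit
Only 'iebersit' matches the regular Vezilic development of *hihepirkit.

iebersit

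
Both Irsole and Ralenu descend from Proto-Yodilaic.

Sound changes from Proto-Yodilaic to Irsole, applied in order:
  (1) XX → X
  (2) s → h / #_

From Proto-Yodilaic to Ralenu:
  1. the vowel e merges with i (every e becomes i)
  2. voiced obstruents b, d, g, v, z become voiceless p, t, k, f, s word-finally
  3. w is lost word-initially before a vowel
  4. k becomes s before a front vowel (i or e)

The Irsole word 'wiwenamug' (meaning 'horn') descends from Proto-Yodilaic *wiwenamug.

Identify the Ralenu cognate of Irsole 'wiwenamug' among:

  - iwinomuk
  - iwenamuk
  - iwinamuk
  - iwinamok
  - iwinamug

iwinamuk

Ralenu: *wiwenamug > wiwinamug > wiwinamuk > iwinamuk  (by vowel merger, final devoicing, glide loss)
The other candidates each miss or misapply at least one Ralenu change.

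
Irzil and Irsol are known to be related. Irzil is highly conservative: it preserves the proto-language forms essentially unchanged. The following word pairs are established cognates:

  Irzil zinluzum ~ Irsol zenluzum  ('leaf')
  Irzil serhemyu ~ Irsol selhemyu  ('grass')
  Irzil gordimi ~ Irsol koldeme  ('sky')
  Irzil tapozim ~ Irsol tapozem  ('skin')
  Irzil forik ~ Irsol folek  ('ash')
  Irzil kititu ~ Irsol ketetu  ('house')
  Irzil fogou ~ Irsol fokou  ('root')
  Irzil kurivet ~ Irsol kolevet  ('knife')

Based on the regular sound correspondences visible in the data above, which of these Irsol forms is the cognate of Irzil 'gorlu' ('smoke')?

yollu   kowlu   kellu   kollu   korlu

gordimi ~ koldeme — Irzil g corresponds to Irsol k word-initially before a back vowel.
serhemyu ~ selhemyu, gordimi ~ koldeme — Irzil r corresponds to Irsol l after a vowel, before a consonant other than r, m, n, p, b, f, v.
Applying these to Irzil 'gorlu':
  gorlu → korlu   (g→k word-initially before a back vowel)
  korlu → kollu   (r→l after a vowel, before a consonant other than r, m, n, p, b, f, v)
So the Irsol cognate is 'kollu'.

kollu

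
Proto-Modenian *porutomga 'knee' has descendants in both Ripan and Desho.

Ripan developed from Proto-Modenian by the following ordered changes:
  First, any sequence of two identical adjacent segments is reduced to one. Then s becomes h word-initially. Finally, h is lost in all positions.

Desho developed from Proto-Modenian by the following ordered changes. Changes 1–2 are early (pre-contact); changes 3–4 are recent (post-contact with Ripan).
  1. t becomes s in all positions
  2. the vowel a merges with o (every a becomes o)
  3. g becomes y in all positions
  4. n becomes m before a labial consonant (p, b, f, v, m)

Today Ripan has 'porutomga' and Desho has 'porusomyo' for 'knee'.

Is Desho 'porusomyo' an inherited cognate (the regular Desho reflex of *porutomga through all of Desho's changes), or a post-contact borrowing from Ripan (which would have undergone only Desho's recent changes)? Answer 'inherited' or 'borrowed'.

If inherited, *porutomga would pass through all of Desho's changes:
Desho: *porutomga > porusomga > porusomgo > porusomyo  (by unconditioned shift, vowel merger, unconditioned shift)
If borrowed from Ripan 'porutomga' after the early changes, it would undergo only the recent ones:
  rule 3 (unconditioned shift): porutomga → porutomya
  rule 4 (nasal place assimilation): no change (porutomya)
  ⇒ as a loan: porutomya
Desho 'porusomyo' matches the inherited outcome exactly, so it is an inherited cognate, not a loan.

inherited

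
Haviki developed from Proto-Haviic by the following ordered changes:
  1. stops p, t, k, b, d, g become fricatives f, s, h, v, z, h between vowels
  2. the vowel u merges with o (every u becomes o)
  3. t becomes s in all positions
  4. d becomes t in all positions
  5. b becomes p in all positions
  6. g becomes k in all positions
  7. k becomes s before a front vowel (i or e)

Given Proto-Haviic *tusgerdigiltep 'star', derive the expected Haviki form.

Haviki: *tusgerdigiltep > tusgerdihiltep > tosgerdihiltep > sosgerdihilsep > sosgertihilsep > soskertihilsep > sossertihilsep  (by intervocalic lenition, vowel merger, unconditioned shift, unconditioned shift, unconditioned shift, palatalisation)

sossertihilsep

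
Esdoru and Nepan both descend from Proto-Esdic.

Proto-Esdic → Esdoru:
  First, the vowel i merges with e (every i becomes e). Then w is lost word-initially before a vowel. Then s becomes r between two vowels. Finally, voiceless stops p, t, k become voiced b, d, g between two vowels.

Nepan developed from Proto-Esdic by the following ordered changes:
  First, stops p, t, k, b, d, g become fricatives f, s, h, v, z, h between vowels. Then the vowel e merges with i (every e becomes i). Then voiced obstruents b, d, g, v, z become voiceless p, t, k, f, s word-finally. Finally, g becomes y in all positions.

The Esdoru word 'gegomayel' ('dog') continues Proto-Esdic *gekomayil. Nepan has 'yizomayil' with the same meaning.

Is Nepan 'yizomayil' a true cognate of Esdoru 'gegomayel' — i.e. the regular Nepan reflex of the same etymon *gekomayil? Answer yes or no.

Derive the expected Nepan reflex of *gekomayil:
Nepan: *gekomayil
  gekomayil → gehomayil   [intervocalic lenition]
  gehomayil → gihomayil   [vowel merger]
  gihomayil (rule 3 does not apply)
  gihomayil → yihomayil   [unconditioned shift]
  giving Nepan yihomayil.
The regular Nepan reflex would be 'yihomayil', but the attested form is 'yizomayil'. The correspondence is irregular, so they are not cognates (the Nepan form has a different source).

no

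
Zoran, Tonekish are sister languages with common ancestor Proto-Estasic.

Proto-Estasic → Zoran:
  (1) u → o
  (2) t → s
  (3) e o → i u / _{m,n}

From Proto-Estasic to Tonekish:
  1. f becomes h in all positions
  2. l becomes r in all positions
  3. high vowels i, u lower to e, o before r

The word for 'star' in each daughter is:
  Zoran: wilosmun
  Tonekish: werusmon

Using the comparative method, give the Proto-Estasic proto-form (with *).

*wilusmon

Position 2: Zoran has i, Tonekish has e. Taking the neighbouring segments as reconstructed: Zoran i can only go back to *i; Tonekish e could go back to *e or *i — the one source consistent with every daughter is *i.
Position 3: Zoran has l, Tonekish has r. Zoran preserves l here (none of its changes turn any other segment into l), so the proto-segment is *l.
Verify the candidate proto-form against each daughter:
Zoran: start from *wilusmon.
  rule 1 (vowel merger): wilusmon → wilosmon
  rule 2: no change — wilosmon
  rule 3 (pre-nasal raising): wilosmon → wilosmun
  ⇒ Zoran wilosmun
Tonekish: *wilusmon > wirusmon > werusmon  (by unconditioned shift, pre-rhotic lowering)
*wilusmon is the unique common source.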